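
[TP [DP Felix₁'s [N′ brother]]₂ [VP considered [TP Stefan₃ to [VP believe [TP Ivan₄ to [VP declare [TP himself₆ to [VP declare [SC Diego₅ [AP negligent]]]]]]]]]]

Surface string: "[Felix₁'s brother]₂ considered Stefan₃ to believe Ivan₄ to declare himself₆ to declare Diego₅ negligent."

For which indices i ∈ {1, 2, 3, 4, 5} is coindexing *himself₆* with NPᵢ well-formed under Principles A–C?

{4}

*himself* is an anaphor, so Principle A applies: it must be bound in its binding domain.
Binding domain of *himself₆*: the embedded TP, whose subject is Ivan₄.
*Felix₁* does not c-command the anaphor → cannot bind it.
*[Felix₁'s brother]₂* c-commands the anaphor but is outside its binding domain → cannot satisfy Principle A.
*Stefan₃* c-commands the anaphor but is outside its binding domain → cannot satisfy Principle A.
*Ivan₄* c-commands the anaphor within its binding domain → licit binder.
*Diego₅* does not c-command the anaphor → cannot bind it.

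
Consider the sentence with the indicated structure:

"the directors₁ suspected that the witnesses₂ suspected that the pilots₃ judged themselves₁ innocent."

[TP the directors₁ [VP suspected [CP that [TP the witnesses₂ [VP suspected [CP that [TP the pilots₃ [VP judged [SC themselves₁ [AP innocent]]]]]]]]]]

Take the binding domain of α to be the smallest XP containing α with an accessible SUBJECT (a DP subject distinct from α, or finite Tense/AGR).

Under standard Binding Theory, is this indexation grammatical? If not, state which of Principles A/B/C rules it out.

Principle A

The two coindexed NPs are *the directors₁* and *themselves₁*.
*themselves₁* is an anaphor. Principle A requires it to be bound within its binding domain — the embedded TP, whose subject is the pilots₃.
Within that domain it is c-commanded by *the pilots₃*, which does not share its index.
*the directors₁* does c-command the anaphor, but from outside its binding domain.
The anaphor is unbound in its domain → Principle A violation.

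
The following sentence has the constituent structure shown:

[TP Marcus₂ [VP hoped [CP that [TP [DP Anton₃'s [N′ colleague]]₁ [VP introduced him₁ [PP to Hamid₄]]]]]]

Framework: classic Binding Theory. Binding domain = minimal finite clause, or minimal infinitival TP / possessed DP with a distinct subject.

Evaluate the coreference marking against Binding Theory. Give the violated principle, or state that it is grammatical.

The two coindexed NPs are *[Anton₃'s colleague]₁* and *him₁*.
*him₁* is a pronoun. Its binding domain is the embedded TP, whose subject is [Anton₃'s colleague]₁.
*[Anton₃'s colleague]₁* c-commands it within that domain and carries the same index.
The pronoun is locally bound → Principle B violation.

Principle B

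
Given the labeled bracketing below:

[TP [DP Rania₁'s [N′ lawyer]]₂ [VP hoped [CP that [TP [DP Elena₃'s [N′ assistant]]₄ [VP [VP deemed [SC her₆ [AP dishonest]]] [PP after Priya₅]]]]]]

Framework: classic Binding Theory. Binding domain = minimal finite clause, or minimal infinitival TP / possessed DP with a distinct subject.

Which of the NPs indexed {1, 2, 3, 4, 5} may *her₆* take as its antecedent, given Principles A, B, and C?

{1, 2, 3, 5}

*her* is a pronoun, so Principle B applies: it must be free in its binding domain.
Binding domain of *her₆*: the embedded TP, whose subject is [Elena₃'s assistant]₄.
*Rania₁* and the pronoun do not c-command one another → neither Principle B nor Principle C is at stake; coindexation permitted.
*[Rania₁'s lawyer]₂* c-commands the pronoun but from outside its binding domain, and is not c-commanded by it → coindexation permitted.
*Elena₃* and the pronoun do not c-command one another → neither Principle B nor Principle C is at stake; coindexation permitted.
*[Elena₃'s assistant]₄* c-commands the pronoun within its binding domain → coindexation would violate Principle B.
*Priya₅* and the pronoun do not c-command one another → neither Principle B nor Principle C is at stake; coindexation permitted.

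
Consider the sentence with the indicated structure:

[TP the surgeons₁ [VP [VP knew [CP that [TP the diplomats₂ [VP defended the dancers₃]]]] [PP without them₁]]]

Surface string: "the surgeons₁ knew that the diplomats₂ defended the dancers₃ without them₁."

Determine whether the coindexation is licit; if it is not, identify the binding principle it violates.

Principle B

The two coindexed NPs are *the surgeons₁* and *them₁*.
*them₁* is a pronoun. Its binding domain is the matrix TP, whose subject is the surgeons₁.
*the surgeons₁* c-commands it within that domain and carries the same index.
The pronoun is locally bound → Principle B violation.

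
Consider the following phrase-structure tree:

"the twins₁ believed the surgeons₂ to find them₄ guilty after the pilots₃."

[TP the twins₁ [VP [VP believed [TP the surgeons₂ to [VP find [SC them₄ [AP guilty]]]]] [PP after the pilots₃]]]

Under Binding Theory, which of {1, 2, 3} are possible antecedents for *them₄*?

*them* is a pronoun, so Principle B applies: it must be free in its binding domain.
Binding domain of *them₄*: the embedded TP, whose subject is the surgeons₂.
*the twins₁* c-commands the pronoun but from outside its binding domain, and is not c-commanded by it → coindexation permitted.
*the surgeons₂* c-commands the pronoun within its binding domain → coindexation would violate Principle B.
*the pilots₃* and the pronoun do not c-command one another → neither Principle B nor Principle C is at stake; coindexation permitted.

{1, 3}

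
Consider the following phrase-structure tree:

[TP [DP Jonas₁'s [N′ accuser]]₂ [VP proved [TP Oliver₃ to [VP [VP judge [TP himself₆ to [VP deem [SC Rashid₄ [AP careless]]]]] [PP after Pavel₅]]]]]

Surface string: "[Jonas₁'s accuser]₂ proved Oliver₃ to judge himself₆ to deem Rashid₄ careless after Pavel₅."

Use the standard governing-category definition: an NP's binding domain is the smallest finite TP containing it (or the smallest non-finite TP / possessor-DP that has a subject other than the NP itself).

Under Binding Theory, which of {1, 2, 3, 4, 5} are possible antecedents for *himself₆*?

{3}

*himself* is an anaphor, so Principle A applies: it must be bound in its binding domain.
Binding domain of *himself₆*: the embedded TP, whose subject is Oliver₃.
*Jonas₁* does not c-command the anaphor → cannot bind it.
*[Jonas₁'s accuser]₂* c-commands the anaphor but is outside its binding domain → cannot satisfy Principle A.
*Oliver₃* c-commands the anaphor within its binding domain → licit binder.
*Rashid₄* does not c-command the anaphor → cannot bind it.
*Pavel₅* does not c-command the anaphor → cannot bind it.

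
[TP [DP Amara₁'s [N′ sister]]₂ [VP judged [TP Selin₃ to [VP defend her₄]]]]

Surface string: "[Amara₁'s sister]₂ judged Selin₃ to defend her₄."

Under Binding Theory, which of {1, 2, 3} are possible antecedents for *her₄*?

{1, 2}

*her* is a pronoun, so Principle B applies: it must be free in its binding domain.
Binding domain of *her₄*: the embedded TP, whose subject is Selin₃.
*Amara₁* and the pronoun do not c-command one another → neither Principle B nor Principle C is at stake; coindexation permitted.
*[Amara₁'s sister]₂* c-commands the pronoun but from outside its binding domain, and is not c-commanded by it → coindexation permitted.
*Selin₃* c-commands the pronoun within its binding domain → coindexation would violate Principle B.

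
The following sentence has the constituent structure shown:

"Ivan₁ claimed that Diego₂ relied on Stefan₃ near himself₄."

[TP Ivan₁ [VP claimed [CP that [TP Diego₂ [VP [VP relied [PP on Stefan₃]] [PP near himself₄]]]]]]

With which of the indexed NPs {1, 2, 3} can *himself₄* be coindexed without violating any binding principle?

{2}

*himself* is an anaphor, so Principle A applies: it must be bound in its binding domain.
Binding domain of *himself₄*: the embedded TP, whose subject is Diego₂.
*Ivan₁* c-commands the anaphor but is outside its binding domain → cannot satisfy Principle A.
*Diego₂* c-commands the anaphor within its binding domain → licit binder.
*Stefan₃* does not c-command the anaphor → cannot bind it.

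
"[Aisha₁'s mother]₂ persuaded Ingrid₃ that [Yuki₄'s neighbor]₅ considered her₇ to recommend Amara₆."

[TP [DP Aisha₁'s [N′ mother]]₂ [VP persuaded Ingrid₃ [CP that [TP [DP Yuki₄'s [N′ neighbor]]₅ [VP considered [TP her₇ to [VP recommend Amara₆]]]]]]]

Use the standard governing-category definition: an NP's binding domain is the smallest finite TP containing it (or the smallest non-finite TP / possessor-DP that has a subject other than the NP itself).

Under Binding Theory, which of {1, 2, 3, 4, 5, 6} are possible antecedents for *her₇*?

{1, 2, 3, 4}

*her* is a pronoun, so Principle B applies: it must be free in its binding domain.
Binding domain of *her₇*: the embedded TP, whose subject is [Yuki₄'s neighbor]₅.
*Aisha₁* and the pronoun do not c-command one another → neither Principle B nor Principle C is at stake; coindexation permitted.
*[Aisha₁'s mother]₂* c-commands the pronoun but from outside its binding domain, and is not c-commanded by it → coindexation permitted.
*Ingrid₃* c-commands the pronoun but from outside its binding domain, and is not c-commanded by it → coindexation permitted.
*Yuki₄* and the pronoun do not c-command one another → neither Principle B nor Principle C is at stake; coindexation permitted.
*[Yuki₄'s neighbor]₅* c-commands the pronoun within its binding domain → coindexation would violate Principle B.
*Amara₆*: the pronoun c-commands this R-expression → coindexation would violate Principle C on *Amara₆*.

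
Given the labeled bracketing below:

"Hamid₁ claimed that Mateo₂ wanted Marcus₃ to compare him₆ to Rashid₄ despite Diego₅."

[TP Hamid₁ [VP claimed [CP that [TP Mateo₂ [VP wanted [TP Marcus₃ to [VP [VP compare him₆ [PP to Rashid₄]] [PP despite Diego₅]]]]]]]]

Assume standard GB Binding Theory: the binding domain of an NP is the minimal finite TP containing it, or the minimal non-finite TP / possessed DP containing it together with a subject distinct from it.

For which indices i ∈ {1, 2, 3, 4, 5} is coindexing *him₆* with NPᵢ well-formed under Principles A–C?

*him* is a pronoun, so Principle B applies: it must be free in its binding domain.
Binding domain of *him₆*: the embedded TP, whose subject is Marcus₃.
*Hamid₁* c-commands the pronoun but from outside its binding domain, and is not c-commanded by it → coindexation permitted.
*Mateo₂* c-commands the pronoun but from outside its binding domain, and is not c-commanded by it → coindexation permitted.
*Marcus₃* c-commands the pronoun within its binding domain → coindexation would violate Principle B.
*Rashid₄*: the pronoun c-commands this R-expression → coindexation would violate Principle C on *Rashid₄*.
*Diego₅* and the pronoun do not c-command one another → neither Principle B nor Principle C is at stake; coindexation permitted.

{1, 2, 5}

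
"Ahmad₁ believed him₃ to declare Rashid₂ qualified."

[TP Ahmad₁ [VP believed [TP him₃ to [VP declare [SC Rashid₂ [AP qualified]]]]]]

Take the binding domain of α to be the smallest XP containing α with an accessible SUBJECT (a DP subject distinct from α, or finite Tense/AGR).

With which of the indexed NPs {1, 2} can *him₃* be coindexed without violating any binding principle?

*him* is a pronoun, so Principle B applies: it must be free in its binding domain.
Binding domain of *him₃*: the matrix TP, whose subject is Ahmad₁.
*Ahmad₁* c-commands the pronoun within its binding domain → coindexation would violate Principle B.
*Rashid₂*: the pronoun c-commands this R-expression → coindexation would violate Principle C on *Rashid₂*.

none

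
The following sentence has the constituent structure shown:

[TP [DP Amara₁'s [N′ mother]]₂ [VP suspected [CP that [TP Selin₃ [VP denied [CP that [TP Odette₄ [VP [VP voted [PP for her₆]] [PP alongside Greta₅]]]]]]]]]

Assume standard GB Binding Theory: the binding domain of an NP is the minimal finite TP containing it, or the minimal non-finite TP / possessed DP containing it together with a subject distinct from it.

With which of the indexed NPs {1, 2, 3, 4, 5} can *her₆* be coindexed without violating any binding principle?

*her* is a pronoun, so Principle B applies: it must be free in its binding domain.
Binding domain of *her₆*: the embedded TP, whose subject is Odette₄.
*Amara₁* and the pronoun do not c-command one another → neither Principle B nor Principle C is at stake; coindexation permitted.
*[Amara₁'s mother]₂* c-commands the pronoun but from outside its binding domain, and is not c-commanded by it → coindexation permitted.
*Selin₃* c-commands the pronoun but from outside its binding domain, and is not c-commanded by it → coindexation permitted.
*Odette₄* c-commands the pronoun within its binding domain → coindexation would violate Principle B.
*Greta₅* and the pronoun do not c-command one another → neither Principle B nor Principle C is at stake; coindexation permitted.

{1, 2, 3, 5}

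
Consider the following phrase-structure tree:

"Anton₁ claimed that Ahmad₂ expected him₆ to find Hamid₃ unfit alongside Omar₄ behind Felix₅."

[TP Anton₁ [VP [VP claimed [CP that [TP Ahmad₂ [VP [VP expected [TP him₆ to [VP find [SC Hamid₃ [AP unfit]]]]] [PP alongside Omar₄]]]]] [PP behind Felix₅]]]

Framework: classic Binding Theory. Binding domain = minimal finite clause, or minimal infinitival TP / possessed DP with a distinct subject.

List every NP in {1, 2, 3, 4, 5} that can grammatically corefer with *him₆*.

*him* is a pronoun, so Principle B applies: it must be free in its binding domain.
Binding domain of *him₆*: the embedded TP, whose subject is Ahmad₂.
*Anton₁* c-commands the pronoun but from outside its binding domain, and is not c-commanded by it → coindexation permitted.
*Ahmad₂* c-commands the pronoun within its binding domain → coindexation would violate Principle B.
*Hamid₃*: the pronoun c-commands this R-expression → coindexation would violate Principle C on *Hamid₃*.
*Omar₄* and the pronoun do not c-command one another → neither Principle B nor Principle C is at stake; coindexation permitted.
*Felix₅* and the pronoun do not c-command one another → neither Principle B nor Principle C is at stake; coindexation permitted.

{1, 4, 5}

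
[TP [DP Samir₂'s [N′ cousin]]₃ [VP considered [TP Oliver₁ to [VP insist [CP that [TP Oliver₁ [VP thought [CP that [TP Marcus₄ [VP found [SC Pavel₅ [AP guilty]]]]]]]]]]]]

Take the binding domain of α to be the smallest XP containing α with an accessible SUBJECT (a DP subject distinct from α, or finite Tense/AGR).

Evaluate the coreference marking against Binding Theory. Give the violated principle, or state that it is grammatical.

The two coindexed NPs are *Oliver₁* (the lower occurrence) and *Oliver₁* (the higher occurrence).
*Oliver₁* (the lower occurrence) is an R-expression. Principle C requires it to be free everywhere.
*Oliver₁* (the higher occurrence) c-commands it and carries the same index.
The R-expression is bound → Principle C violation.

Principle C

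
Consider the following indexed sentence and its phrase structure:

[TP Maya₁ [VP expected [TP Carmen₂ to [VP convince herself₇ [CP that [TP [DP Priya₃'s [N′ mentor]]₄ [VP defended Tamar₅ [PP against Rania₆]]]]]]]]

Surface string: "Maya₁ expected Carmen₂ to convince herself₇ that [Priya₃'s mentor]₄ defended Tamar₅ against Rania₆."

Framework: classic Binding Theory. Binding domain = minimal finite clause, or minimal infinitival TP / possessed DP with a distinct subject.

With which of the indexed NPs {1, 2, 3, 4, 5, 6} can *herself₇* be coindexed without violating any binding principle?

*herself* is an anaphor, so Principle A applies: it must be bound in its binding domain.
Binding domain of *herself₇*: the embedded TP, whose subject is Carmen₂.
*Maya₁* c-commands the anaphor but is outside its binding domain → cannot satisfy Principle A.
*Carmen₂* c-commands the anaphor within its binding domain → licit binder.
*Priya₃* does not c-command the anaphor → cannot bind it.
*[Priya₃'s mentor]₄* does not c-command the anaphor → cannot bind it.
*Tamar₅* does not c-command the anaphor → cannot bind it.
*Rania₆* does not c-command the anaphor → cannot bind it.

{2}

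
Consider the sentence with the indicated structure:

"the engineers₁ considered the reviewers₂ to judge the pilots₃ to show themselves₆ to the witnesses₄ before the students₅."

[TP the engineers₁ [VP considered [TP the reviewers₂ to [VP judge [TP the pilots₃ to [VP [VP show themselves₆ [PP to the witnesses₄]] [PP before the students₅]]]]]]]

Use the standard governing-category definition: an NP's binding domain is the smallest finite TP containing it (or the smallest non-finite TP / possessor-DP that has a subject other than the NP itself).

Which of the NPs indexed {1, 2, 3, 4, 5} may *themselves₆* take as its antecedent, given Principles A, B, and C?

*themselves* is an anaphor, so Principle A applies: it must be bound in its binding domain.
Binding domain of *themselves₆*: the embedded TP, whose subject is the pilots₃.
*the engineers₁* c-commands the anaphor but is outside its binding domain → cannot satisfy Principle A.
*the reviewers₂* c-commands the anaphor but is outside its binding domain → cannot satisfy Principle A.
*the pilots₃* c-commands the anaphor within its binding domain → licit binder.
*the witnesses₄* does not c-command the anaphor → cannot bind it.
*the students₅* does not c-command the anaphor → cannot bind it.

{3}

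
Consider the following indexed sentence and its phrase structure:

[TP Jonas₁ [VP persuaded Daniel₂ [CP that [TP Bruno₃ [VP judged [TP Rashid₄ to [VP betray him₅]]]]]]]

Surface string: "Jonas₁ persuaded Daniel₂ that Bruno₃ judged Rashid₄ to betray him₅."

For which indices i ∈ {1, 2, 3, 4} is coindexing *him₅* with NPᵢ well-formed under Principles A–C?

*him* is a pronoun, so Principle B applies: it must be free in its binding domain.
Binding domain of *him₅*: the embedded TP, whose subject is Rashid₄.
*Jonas₁* c-commands the pronoun but from outside its binding domain, and is not c-commanded by it → coindexation permitted.
*Daniel₂* c-commands the pronoun but from outside its binding domain, and is not c-commanded by it → coindexation permitted.
*Bruno₃* c-commands the pronoun but from outside its binding domain, and is not c-commanded by it → coindexation permitted.
*Rashid₄* c-commands the pronoun within its binding domain → coindexation would violate Principle B.

{1, 2, 3}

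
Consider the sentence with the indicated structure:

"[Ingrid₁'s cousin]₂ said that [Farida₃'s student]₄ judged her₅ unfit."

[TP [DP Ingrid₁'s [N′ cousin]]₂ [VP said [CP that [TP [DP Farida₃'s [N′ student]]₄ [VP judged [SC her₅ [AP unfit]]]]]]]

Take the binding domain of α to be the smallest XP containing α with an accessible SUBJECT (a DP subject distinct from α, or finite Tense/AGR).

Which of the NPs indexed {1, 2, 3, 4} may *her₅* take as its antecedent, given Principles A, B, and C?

{1, 2, 3}

*her* is a pronoun, so Principle B applies: it must be free in its binding domain.
Binding domain of *her₅*: the embedded TP, whose subject is [Farida₃'s student]₄.
*Ingrid₁* and the pronoun do not c-command one another → neither Principle B nor Principle C is at stake; coindexation permitted.
*[Ingrid₁'s cousin]₂* c-commands the pronoun but from outside its binding domain, and is not c-commanded by it → coindexation permitted.
*Farida₃* and the pronoun do not c-command one another → neither Principle B nor Principle C is at stake; coindexation permitted.
*[Farida₃'s student]₄* c-commands the pronoun within its binding domain → coindexation would violate Principle B.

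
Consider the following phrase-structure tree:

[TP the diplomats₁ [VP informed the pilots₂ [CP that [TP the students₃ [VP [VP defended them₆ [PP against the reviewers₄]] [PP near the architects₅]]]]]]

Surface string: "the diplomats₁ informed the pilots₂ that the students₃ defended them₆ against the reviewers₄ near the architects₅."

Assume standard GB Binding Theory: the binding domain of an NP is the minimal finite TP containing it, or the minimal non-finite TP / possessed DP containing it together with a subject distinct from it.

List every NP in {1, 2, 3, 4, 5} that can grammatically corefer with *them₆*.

{1, 2, 5}

*them* is a pronoun, so Principle B applies: it must be free in its binding domain.
Binding domain of *them₆*: the embedded TP, whose subject is the students₃.
*the diplomats₁* c-commands the pronoun but from outside its binding domain, and is not c-commanded by it → coindexation permitted.
*the pilots₂* c-commands the pronoun but from outside its binding domain, and is not c-commanded by it → coindexation permitted.
*the students₃* c-commands the pronoun within its binding domain → coindexation would violate Principle B.
*the reviewers₄*: the pronoun c-commands this R-expression → coindexation would violate Principle C on *the reviewers₄*.
*the architects₅* and the pronoun do not c-command one another → neither Principle B nor Principle C is at stake; coindexation permitted.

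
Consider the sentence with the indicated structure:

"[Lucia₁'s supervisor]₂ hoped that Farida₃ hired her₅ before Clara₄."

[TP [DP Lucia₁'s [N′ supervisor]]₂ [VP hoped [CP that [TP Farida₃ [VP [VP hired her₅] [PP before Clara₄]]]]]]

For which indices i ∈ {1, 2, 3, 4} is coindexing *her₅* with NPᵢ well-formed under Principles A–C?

{1, 2, 4}

*her* is a pronoun, so Principle B applies: it must be free in its binding domain.
Binding domain of *her₅*: the embedded TP, whose subject is Farida₃.
*Lucia₁* and the pronoun do not c-command one another → neither Principle B nor Principle C is at stake; coindexation permitted.
*[Lucia₁'s supervisor]₂* c-commands the pronoun but from outside its binding domain, and is not c-commanded by it → coindexation permitted.
*Farida₃* c-commands the pronoun within its binding domain → coindexation would violate Principle B.
*Clara₄* and the pronoun do not c-command one another → neither Principle B nor Principle C is at stake; coindexation permitted.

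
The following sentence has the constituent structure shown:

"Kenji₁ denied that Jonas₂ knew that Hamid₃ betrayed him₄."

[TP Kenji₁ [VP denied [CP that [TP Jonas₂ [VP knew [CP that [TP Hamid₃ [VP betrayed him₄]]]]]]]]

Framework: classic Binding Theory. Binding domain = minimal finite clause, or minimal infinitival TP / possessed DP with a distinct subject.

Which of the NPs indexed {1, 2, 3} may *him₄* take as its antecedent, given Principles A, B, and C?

*him* is a pronoun, so Principle B applies: it must be free in its binding domain.
Binding domain of *him₄*: the embedded TP, whose subject is Hamid₃.
*Kenji₁* c-commands the pronoun but from outside its binding domain, and is not c-commanded by it → coindexation permitted.
*Jonas₂* c-commands the pronoun but from outside its binding domain, and is not c-commanded by it → coindexation permitted.
*Hamid₃* c-commands the pronoun within its binding domain → coindexation would violate Principle B.

{1, 2}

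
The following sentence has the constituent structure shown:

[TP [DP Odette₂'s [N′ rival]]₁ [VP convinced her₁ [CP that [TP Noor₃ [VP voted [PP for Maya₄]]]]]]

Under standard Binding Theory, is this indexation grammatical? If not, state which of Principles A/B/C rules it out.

Principle B

The two coindexed NPs are *[Odette₂'s rival]₁* and *her₁*.
*her₁* is a pronoun. Its binding domain is the matrix TP, whose subject is [Odette₂'s rival]₁.
*[Odette₂'s rival]₁* c-commands it within that domain and carries the same index.
The pronoun is locally bound → Principle B violation.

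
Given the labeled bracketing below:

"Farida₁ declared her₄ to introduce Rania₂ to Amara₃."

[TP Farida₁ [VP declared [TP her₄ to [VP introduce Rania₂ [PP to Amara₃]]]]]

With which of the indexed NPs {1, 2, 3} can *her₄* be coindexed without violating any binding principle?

*her* is a pronoun, so Principle B applies: it must be free in its binding domain.
Binding domain of *her₄*: the matrix TP, whose subject is Farida₁.
*Farida₁* c-commands the pronoun within its binding domain → coindexation would violate Principle B.
*Rania₂*: the pronoun c-commands this R-expression → coindexation would violate Principle C on *Rania₂*.
*Amara₃*: the pronoun c-commands this R-expression → coindexation would violate Principle C on *Amara₃*.

none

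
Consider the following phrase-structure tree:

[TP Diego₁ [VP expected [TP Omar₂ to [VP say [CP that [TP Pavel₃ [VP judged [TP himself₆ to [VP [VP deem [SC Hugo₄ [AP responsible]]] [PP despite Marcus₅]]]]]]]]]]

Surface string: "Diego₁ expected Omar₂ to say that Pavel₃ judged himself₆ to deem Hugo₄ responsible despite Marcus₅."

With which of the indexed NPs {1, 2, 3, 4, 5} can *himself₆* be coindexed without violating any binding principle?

*himself* is an anaphor, so Principle A applies: it must be bound in its binding domain.
Binding domain of *himself₆*: the embedded TP, whose subject is Pavel₃.
*Diego₁* c-commands the anaphor but is outside its binding domain → cannot satisfy Principle A.
*Omar₂* c-commands the anaphor but is outside its binding domain → cannot satisfy Principle A.
*Pavel₃* c-commands the anaphor within its binding domain → licit binder.
*Hugo₄* does not c-command the anaphor → cannot bind it.
*Marcus₅* does not c-command the anaphor → cannot bind it.

{3}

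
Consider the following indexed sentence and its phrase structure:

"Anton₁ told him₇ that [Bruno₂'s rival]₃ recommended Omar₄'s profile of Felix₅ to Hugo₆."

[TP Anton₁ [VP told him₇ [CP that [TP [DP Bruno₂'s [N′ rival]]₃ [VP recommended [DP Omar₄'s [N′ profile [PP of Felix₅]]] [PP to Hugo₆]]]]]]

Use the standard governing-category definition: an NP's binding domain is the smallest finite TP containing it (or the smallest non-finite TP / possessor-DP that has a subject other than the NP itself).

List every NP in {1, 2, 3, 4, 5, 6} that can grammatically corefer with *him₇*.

*him* is a pronoun, so Principle B applies: it must be free in its binding domain.
Binding domain of *him₇*: the matrix TP, whose subject is Anton₁.
*Anton₁* c-commands the pronoun within its binding domain → coindexation would violate Principle B.
*Bruno₂*: the pronoun c-commands this R-expression → coindexation would violate Principle C on *Bruno₂*.
*[Bruno₂'s rival]₃*: the pronoun c-commands this R-expression → coindexation would violate Principle C on *[Bruno₂'s rival]₃*.
*Omar₄*: the pronoun c-commands this R-expression → coindexation would violate Principle C on *Omar₄*.
*Felix₅*: the pronoun c-commands this R-expression → coindexation would violate Principle C on *Felix₅*.
*Hugo₆*: the pronoun c-commands this R-expression → coindexation would violate Principle C on *Hugo₆*.

none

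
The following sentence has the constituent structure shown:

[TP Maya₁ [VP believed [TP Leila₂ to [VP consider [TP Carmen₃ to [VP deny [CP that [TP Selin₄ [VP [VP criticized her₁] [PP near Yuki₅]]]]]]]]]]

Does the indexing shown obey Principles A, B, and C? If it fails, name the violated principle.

grammatical

The two coindexed NPs are *Maya₁* and *her₁*.
*her₁* is a pronoun; its binding domain is the embedded TP, whose subject is Selin₄. Within that domain it is c-commanded only by *Selin₄*, which carries a different index — the pronoun is free locally, so Principle B holds.
*Maya₁* is an R-expression; *her₁* does not c-command it, and no other NP shares its index, so Principle C is satisfied.
All principles are respected.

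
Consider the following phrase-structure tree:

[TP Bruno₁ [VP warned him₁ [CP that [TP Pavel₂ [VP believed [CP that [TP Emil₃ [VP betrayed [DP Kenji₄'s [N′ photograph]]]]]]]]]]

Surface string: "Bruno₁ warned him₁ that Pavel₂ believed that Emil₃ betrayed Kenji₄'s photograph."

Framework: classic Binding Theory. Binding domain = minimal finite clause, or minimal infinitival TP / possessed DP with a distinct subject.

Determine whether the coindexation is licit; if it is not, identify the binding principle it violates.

The two coindexed NPs are *Bruno₁* and *him₁*.
*him₁* is a pronoun. Its binding domain is the matrix TP, whose subject is Bruno₁.
*Bruno₁* c-commands it within that domain and carries the same index.
The pronoun is locally bound → Principle B violation.

Principle B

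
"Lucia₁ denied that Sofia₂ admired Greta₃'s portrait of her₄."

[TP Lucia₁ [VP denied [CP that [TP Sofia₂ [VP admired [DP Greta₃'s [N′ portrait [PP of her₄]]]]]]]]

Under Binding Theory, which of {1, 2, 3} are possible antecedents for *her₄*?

*her* is a pronoun, so Principle B applies: it must be free in its binding domain.
Binding domain of *her₄*: the possessed DP, whose subject is Greta₃.
*Lucia₁* c-commands the pronoun but from outside its binding domain, and is not c-commanded by it → coindexation permitted.
*Sofia₂* c-commands the pronoun but from outside its binding domain, and is not c-commanded by it → coindexation permitted.
*Greta₃* c-commands the pronoun within its binding domain → coindexation would violate Principle B.

{1, 2}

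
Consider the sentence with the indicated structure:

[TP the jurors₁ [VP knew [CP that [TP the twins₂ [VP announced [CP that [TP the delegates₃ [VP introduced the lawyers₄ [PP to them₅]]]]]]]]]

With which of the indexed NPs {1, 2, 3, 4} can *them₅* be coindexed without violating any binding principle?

{1, 2}

*them* is a pronoun, so Principle B applies: it must be free in its binding domain.
Binding domain of *them₅*: the embedded TP, whose subject is the delegates₃.
*the jurors₁* c-commands the pronoun but from outside its binding domain, and is not c-commanded by it → coindexation permitted.
*the twins₂* c-commands the pronoun but from outside its binding domain, and is not c-commanded by it → coindexation permitted.
*the delegates₃* c-commands the pronoun within its binding domain → coindexation would violate Principle B.
*the lawyers₄* c-commands the pronoun within its binding domain → coindexation would violate Principle B.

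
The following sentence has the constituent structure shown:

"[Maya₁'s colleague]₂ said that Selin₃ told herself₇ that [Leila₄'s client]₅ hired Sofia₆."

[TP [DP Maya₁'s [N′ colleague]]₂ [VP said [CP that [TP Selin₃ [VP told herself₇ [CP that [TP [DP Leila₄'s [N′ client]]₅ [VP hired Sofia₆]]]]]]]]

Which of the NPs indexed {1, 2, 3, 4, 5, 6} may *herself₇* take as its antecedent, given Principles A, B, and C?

*herself* is an anaphor, so Principle A applies: it must be bound in its binding domain.
Binding domain of *herself₇*: the embedded TP, whose subject is Selin₃.
*Maya₁* does not c-command the anaphor → cannot bind it.
*[Maya₁'s colleague]₂* c-commands the anaphor but is outside its binding domain → cannot satisfy Principle A.
*Selin₃* c-commands the anaphor within its binding domain → licit binder.
*Leila₄* does not c-command the anaphor → cannot bind it.
*[Leila₄'s client]₅* does not c-command the anaphor → cannot bind it.
*Sofia₆* does not c-command the anaphor → cannot bind it.

{3}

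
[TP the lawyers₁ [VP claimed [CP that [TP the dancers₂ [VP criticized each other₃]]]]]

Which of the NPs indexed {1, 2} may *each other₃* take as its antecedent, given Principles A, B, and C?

{2}

*each other* is an anaphor, so Principle A applies: it must be bound in its binding domain.
Binding domain of *each other₃*: the embedded TP, whose subject is the dancers₂.
*the lawyers₁* c-commands the anaphor but is outside its binding domain → cannot satisfy Principle A.
*the dancers₂* c-commands the anaphor within its binding domain → licit binder.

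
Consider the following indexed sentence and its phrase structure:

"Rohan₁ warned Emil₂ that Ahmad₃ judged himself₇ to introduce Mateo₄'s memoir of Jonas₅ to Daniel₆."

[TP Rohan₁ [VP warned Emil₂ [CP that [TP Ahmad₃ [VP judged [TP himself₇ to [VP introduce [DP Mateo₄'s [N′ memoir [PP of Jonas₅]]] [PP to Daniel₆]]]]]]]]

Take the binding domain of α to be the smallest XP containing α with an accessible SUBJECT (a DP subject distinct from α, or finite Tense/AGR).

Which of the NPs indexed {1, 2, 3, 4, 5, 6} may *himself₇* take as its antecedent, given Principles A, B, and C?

*himself* is an anaphor, so Principle A applies: it must be bound in its binding domain.
Binding domain of *himself₇*: the embedded TP, whose subject is Ahmad₃.
*Rohan₁* c-commands the anaphor but is outside its binding domain → cannot satisfy Principle A.
*Emil₂* c-commands the anaphor but is outside its binding domain → cannot satisfy Principle A.
*Ahmad₃* c-commands the anaphor within its binding domain → licit binder.
*Mateo₄* does not c-command the anaphor → cannot bind it.
*Jonas₅* does not c-command the anaphor → cannot bind it.
*Daniel₆* does not c-command the anaphor → cannot bind it.

{3}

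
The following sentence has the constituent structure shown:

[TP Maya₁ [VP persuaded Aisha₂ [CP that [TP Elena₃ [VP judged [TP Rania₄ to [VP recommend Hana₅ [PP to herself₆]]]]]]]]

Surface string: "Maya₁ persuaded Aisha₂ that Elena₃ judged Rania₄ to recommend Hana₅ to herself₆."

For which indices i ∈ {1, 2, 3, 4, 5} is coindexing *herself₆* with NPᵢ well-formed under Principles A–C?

{4, 5}

*herself* is an anaphor, so Principle A applies: it must be bound in its binding domain.
Binding domain of *herself₆*: the embedded TP, whose subject is Rania₄.
*Maya₁* c-commands the anaphor but is outside its binding domain → cannot satisfy Principle A.
*Aisha₂* c-commands the anaphor but is outside its binding domain → cannot satisfy Principle A.
*Elena₃* c-commands the anaphor but is outside its binding domain → cannot satisfy Principle A.
*Rania₄* c-commands the anaphor within its binding domain → licit binder.
*Hana₅* c-commands the anaphor within its binding domain → licit binder.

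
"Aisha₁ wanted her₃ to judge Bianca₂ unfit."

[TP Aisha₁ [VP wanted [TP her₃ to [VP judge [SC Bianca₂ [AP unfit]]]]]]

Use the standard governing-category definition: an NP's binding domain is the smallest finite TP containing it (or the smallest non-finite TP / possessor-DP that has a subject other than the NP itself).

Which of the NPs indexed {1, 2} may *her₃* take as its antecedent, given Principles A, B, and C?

*her* is a pronoun, so Principle B applies: it must be free in its binding domain.
Binding domain of *her₃*: the matrix TP, whose subject is Aisha₁.
*Aisha₁* c-commands the pronoun within its binding domain → coindexation would violate Principle B.
*Bianca₂*: the pronoun c-commands this R-expression → coindexation would violate Principle C on *Bianca₂*.

none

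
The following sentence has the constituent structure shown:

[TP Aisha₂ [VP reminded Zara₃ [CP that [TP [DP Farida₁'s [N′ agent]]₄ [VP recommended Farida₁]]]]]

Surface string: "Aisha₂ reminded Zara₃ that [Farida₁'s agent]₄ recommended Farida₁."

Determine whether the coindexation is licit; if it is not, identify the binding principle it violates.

The two coindexed NPs are *Farida₁* and *Farida₁*.
*Farida₁* is an R-expression; no coindexed NP c-commands it, so Principle C holds.
*Farida₁* is an R-expression; *Farida₁* does not c-command it, and no other NP shares its index, so Principle C is satisfied.
All principles are respected.

grammatical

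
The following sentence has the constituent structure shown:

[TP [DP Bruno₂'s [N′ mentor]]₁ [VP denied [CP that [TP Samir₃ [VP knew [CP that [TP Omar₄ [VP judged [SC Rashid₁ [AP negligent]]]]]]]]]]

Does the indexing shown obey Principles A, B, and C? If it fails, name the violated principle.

The two coindexed NPs are *[Bruno₂'s mentor]₁* and *Rashid₁*.
*Rashid₁* is an R-expression. Principle C requires it to be free everywhere.
*[Bruno₂'s mentor]₁* c-commands it and carries the same index.
The R-expression is bound → Principle C violation.

Principle C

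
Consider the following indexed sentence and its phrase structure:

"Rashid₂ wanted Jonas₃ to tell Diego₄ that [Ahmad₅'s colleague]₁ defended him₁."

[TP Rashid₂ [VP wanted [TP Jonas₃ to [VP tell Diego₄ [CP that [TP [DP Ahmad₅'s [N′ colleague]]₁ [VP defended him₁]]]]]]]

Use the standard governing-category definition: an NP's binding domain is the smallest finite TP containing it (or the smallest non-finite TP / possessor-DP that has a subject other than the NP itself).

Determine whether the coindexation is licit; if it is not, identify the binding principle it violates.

Principle B

The two coindexed NPs are *[Ahmad₅'s colleague]₁* and *him₁*.
*him₁* is a pronoun. Its binding domain is the embedded TP, whose subject is [Ahmad₅'s colleague]₁.
*[Ahmad₅'s colleague]₁* c-commands it within that domain and carries the same index.
The pronoun is locally bound → Principle B violation.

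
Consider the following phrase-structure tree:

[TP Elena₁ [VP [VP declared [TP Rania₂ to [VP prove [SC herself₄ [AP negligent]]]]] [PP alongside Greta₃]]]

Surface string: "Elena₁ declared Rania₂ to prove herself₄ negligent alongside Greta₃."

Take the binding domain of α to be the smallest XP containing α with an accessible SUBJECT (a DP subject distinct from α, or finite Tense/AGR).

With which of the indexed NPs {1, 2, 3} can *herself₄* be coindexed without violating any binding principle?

{2}

*herself* is an anaphor, so Principle A applies: it must be bound in its binding domain.
Binding domain of *herself₄*: the embedded TP, whose subject is Rania₂.
*Elena₁* c-commands the anaphor but is outside its binding domain → cannot satisfy Principle A.
*Rania₂* c-commands the anaphor within its binding domain → licit binder.
*Greta₃* does not c-command the anaphor → cannot bind it.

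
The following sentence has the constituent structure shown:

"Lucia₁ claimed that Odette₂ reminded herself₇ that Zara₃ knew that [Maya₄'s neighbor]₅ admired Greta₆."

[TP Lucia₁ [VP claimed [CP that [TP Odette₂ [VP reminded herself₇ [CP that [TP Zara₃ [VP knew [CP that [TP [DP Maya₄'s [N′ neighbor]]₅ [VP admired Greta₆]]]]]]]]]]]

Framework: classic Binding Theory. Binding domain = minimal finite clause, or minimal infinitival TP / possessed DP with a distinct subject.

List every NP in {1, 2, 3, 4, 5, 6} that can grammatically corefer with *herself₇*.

{2}

*herself* is an anaphor, so Principle A applies: it must be bound in its binding domain.
Binding domain of *herself₇*: the embedded TP, whose subject is Odette₂.
*Lucia₁* c-commands the anaphor but is outside its binding domain → cannot satisfy Principle A.
*Odette₂* c-commands the anaphor within its binding domain → licit binder.
*Zara₃* does not c-command the anaphor → cannot bind it.
*Maya₄* does not c-command the anaphor → cannot bind it.
*[Maya₄'s neighbor]₅* does not c-command the anaphor → cannot bind it.
*Greta₆* does not c-command the anaphor → cannot bind it.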